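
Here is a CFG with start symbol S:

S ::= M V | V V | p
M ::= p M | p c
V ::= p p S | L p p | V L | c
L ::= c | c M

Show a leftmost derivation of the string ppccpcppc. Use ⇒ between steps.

S ⇒ MV ⇒ pMV ⇒ ppcV ⇒ ppcVL ⇒ ppcLppL ⇒ ppccMppL ⇒ ppccpcppL ⇒ ppccpcppc

S ⇒ MV   [S ::= M V]
MV ⇒ pMV   [M ::= p M]
pMV ⇒ ppcV   [M ::= p c]
ppcV ⇒ ppcVL   [V ::= V L]
ppcVL ⇒ ppcLppL   [V ::= L p p]
ppcLppL ⇒ ppccMppL   [L ::= c M]
ppccMppL ⇒ ppccpcppL   [M ::= p c]
ppccpcppL ⇒ ppccpcppc   [L ::= c]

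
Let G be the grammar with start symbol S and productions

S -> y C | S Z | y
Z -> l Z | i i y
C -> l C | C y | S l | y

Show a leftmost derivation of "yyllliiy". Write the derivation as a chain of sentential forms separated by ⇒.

S ⇒ SZ ⇒ yCZ ⇒ yyZ ⇒ yylZ ⇒ yyllZ ⇒ yylllZ ⇒ yyllliiy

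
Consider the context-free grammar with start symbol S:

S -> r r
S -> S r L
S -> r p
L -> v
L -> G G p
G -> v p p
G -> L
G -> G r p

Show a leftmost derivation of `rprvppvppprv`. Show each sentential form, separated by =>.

S=>SrL=>SrLrL=>rprLrL=>rprGGprL=>rprvppGprL=>rprvppvppprL=>rprvppvppprv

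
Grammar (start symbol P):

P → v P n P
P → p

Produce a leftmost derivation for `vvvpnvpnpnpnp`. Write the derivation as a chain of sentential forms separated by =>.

P => vPnP   [P → v P n P]
vPnP => vvPnPnP   [P → v P n P]
vvPnPnP => vvvPnPnPnP   [P → v P n P]
vvvPnPnPnP => vvvpnPnPnP   [P → p]
vvvpnPnPnP => vvvpnvPnPnPnP   [P → v P n P]
vvvpnvPnPnPnP => vvvpnvpnPnPnP   [P → p]
vvvpnvpnPnPnP => vvvpnvpnpnPnP   [P → p]
vvvpnvpnpnPnP => vvvpnvpnpnpnP   [P → p]
vvvpnvpnpnpnP => vvvpnvpnpnpnp   [P → p]

P => vPnP => vvPnPnP => vvvPnPnPnP => vvvpnPnPnP => vvvpnvPnPnPnP => vvvpnvpnPnPnP => vvvpnvpnpnPnP => vvvpnvpnpnpnP => vvvpnvpnpnpnp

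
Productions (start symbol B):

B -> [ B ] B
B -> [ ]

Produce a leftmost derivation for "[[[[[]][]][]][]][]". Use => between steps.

B => [B]B   [B -> [ B ] B]
[B]B => [[B]B]B   [B -> [ B ] B]
[[B]B]B => [[[B]B]B]B   [B -> [ B ] B]
[[[B]B]B]B => [[[[B]B]B]B]B   [B -> [ B ] B]
[[[[B]B]B]B]B => [[[[[]]B]B]B]B   [B -> [ ]]
[[[[[]]B]B]B]B => [[[[[]][]]B]B]B   [B -> [ ]]
[[[[[]][]]B]B]B => [[[[[]][]][]]B]B   [B -> [ ]]
[[[[[]][]][]]B]B => [[[[[]][]][]][]]B   [B -> [ ]]
[[[[[]][]][]][]]B => [[[[[]][]][]][]][]   [B -> [ ]]

B => [B]B => [[B]B]B => [[[B]B]B]B => [[[[B]B]B]B]B => [[[[[]]B]B]B]B => [[[[[]][]]B]B]B => [[[[[]][]][]]B]B => [[[[[]][]][]][]]B => [[[[[]][]][]][]][]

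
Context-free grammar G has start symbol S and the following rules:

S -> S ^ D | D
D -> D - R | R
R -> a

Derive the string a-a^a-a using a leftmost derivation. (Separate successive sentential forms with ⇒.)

S ⇒ S^D ⇒ D^D ⇒ D-R^D ⇒ R-R^D ⇒ a-R^D ⇒ a-a^D ⇒ a-a^D-R ⇒ a-a^R-R ⇒ a-a^a-R ⇒ a-a^a-a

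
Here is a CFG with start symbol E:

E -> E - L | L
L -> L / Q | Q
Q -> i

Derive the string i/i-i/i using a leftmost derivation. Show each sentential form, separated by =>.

E=>E-L=>L-L=>L/Q-L=>Q/Q-L=>i/Q-L=>i/i-L=>i/i-L/Q=>i/i-Q/Q=>i/i-i/Q=>i/i-i/i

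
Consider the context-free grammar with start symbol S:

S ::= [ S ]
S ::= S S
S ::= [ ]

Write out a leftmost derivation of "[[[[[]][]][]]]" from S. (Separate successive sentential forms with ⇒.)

S ⇒ [S] ⇒ [[S]] ⇒ [[SS]] ⇒ [[[S]S]] ⇒ [[[SS]S]] ⇒ [[[[S]S]S]] ⇒ [[[[[]]S]S]] ⇒ [[[[[]][]]S]] ⇒ [[[[[]][]][]]]

S ⇒ [S]   [S ::= [ S ]]
[S] ⇒ [[S]]   [S ::= [ S ]]
[[S]] ⇒ [[SS]]   [S ::= S S]
[[SS]] ⇒ [[[S]S]]   [S ::= [ S ]]
[[[S]S]] ⇒ [[[SS]S]]   [S ::= S S]
[[[SS]S]] ⇒ [[[[S]S]S]]   [S ::= [ S ]]
[[[[S]S]S]] ⇒ [[[[[]]S]S]]   [S ::= [ ]]
[[[[[]]S]S]] ⇒ [[[[[]][]]S]]   [S ::= [ ]]
[[[[[]][]]S]] ⇒ [[[[[]][]][]]]   [S ::= [ ]]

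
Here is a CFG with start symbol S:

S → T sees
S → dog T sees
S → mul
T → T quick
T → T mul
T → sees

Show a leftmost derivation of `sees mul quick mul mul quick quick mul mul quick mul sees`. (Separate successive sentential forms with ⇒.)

S ⇒ T sees ⇒ T mul sees ⇒ T quick mul sees ⇒ T mul quick mul sees ⇒ T mul mul quick mul sees ⇒ T quick mul mul quick mul sees ⇒ T quick quick mul mul quick mul sees ⇒ T mul quick quick mul mul quick mul sees ⇒ T mul mul quick quick mul mul quick mul sees ⇒ T quick mul mul quick quick mul mul quick mul sees ⇒ T mul quick mul mul quick quick mul mul quick mul sees ⇒ sees mul quick mul mul quick quick mul mul quick mul sees

S ⇒ T sees   [S → T sees]
T sees ⇒ T mul sees   [T → T mul]
T mul sees ⇒ T quick mul sees   [T → T quick]
T quick mul sees ⇒ T mul quick mul sees   [T → T mul]
T mul quick mul sees ⇒ T mul mul quick mul sees   [T → T mul]
T mul mul quick mul sees ⇒ T quick mul mul quick mul sees   [T → T quick]
T quick mul mul quick mul sees ⇒ T quick quick mul mul quick mul sees   [T → T quick]
T quick quick mul mul quick mul sees ⇒ T mul quick quick mul mul quick mul sees   [T → T mul]
T mul quick quick mul mul quick mul sees ⇒ T mul mul quick quick mul mul quick mul sees   [T → T mul]
T mul mul quick quick mul mul quick mul sees ⇒ T quick mul mul quick quick mul mul quick mul sees   [T → T quick]
T quick mul mul quick quick mul mul quick mul sees ⇒ T mul quick mul mul quick quick mul mul quick mul sees   [T → T mul]
T mul quick mul mul quick quick mul mul quick mul sees ⇒ sees mul quick mul mul quick quick mul mul quick mul sees   [T → sees]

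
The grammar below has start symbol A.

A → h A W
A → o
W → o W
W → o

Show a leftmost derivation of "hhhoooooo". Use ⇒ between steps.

A ⇒ hAW ⇒ hhAWW ⇒ hhhAWWW ⇒ hhhoWWW ⇒ hhhooWWW ⇒ hhhoooWW ⇒ hhhooooWW ⇒ hhhoooooW ⇒ hhhoooooo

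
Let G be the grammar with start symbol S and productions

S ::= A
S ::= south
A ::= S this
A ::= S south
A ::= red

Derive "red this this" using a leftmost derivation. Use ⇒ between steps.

S ⇒ A   [S ::= A]
A ⇒ S this   [A ::= S this]
S this ⇒ A this   [S ::= A]
A this ⇒ S this this   [A ::= S this]
S this this ⇒ A this this   [S ::= A]
A this this ⇒ red this this   [A ::= red]

S ⇒ A ⇒ S this ⇒ A this ⇒ S this this ⇒ A this this ⇒ red this this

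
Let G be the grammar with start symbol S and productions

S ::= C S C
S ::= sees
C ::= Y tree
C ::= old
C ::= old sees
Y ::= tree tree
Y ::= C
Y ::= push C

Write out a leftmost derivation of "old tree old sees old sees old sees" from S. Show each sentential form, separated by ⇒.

S ⇒ C S C ⇒ Y tree S C ⇒ C tree S C ⇒ old tree S C ⇒ old tree C S C C ⇒ old tree old S C C ⇒ old tree old sees C C ⇒ old tree old sees old sees C ⇒ old tree old sees old sees old sees

S ⇒ C S C   [S ::= C S C]
C S C ⇒ Y tree S C   [C ::= Y tree]
Y tree S C ⇒ C tree S C   [Y ::= C]
C tree S C ⇒ old tree S C   [C ::= old]
old tree S C ⇒ old tree C S C C   [S ::= C S C]
old tree C S C C ⇒ old tree old S C C   [C ::= old]
old tree old S C C ⇒ old tree old sees C C   [S ::= sees]
old tree old sees C C ⇒ old tree old sees old sees C   [C ::= old sees]
old tree old sees old sees C ⇒ old tree old sees old sees old sees   [C ::= old sees]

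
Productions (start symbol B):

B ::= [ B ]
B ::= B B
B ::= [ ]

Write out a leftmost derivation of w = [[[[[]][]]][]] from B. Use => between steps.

B => [B]   [B ::= [ B ]]
[B] => [BB]   [B ::= B B]
[BB] => [[B]B]   [B ::= [ B ]]
[[B]B] => [[[B]]B]   [B ::= [ B ]]
[[[B]]B] => [[[BB]]B]   [B ::= B B]
[[[BB]]B] => [[[[B]B]]B]   [B ::= [ B ]]
[[[[B]B]]B] => [[[[[]]B]]B]   [B ::= [ ]]
[[[[[]]B]]B] => [[[[[]][]]]B]   [B ::= [ ]]
[[[[[]][]]]B] => [[[[[]][]]][]]   [B ::= [ ]]

B=>[B]=>[BB]=>[[B]B]=>[[[B]]B]=>[[[BB]]B]=>[[[[B]B]]B]=>[[[[[]]B]]B]=>[[[[[]][]]]B]=>[[[[[]][]]][]]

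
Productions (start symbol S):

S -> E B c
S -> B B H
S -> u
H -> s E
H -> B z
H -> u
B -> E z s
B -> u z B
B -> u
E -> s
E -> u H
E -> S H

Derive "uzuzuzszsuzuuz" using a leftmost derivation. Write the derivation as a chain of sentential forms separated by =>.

S=>BBH=>uzBBH=>uzuzBBH=>uzuzuzBBH=>uzuzuzEzsBH=>uzuzuzszsBH=>uzuzuzszsuzBH=>uzuzuzszsuzuH=>uzuzuzszsuzuBz=>uzuzuzszsuzuuz

S => BBH   [S -> B B H]
BBH => uzBBH   [B -> u z B]
uzBBH => uzuzBBH   [B -> u z B]
uzuzBBH => uzuzuzBBH   [B -> u z B]
uzuzuzBBH => uzuzuzEzsBH   [B -> E z s]
uzuzuzEzsBH => uzuzuzszsBH   [E -> s]
uzuzuzszsBH => uzuzuzszsuzBH   [B -> u z B]
uzuzuzszsuzBH => uzuzuzszsuzuH   [B -> u]
uzuzuzszsuzuH => uzuzuzszsuzuBz   [H -> B z]
uzuzuzszsuzuBz => uzuzuzszsuzuuz   [B -> u]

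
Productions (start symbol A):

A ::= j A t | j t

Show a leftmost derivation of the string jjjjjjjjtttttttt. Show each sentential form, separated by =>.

A => jAt => jjAtt => jjjAttt => jjjjAtttt => jjjjjAttttt => jjjjjjAtttttt => jjjjjjjAttttttt => jjjjjjjjtttttttt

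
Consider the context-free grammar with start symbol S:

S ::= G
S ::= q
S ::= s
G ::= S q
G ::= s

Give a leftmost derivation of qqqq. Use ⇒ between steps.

S ⇒ G ⇒ Sq ⇒ Gq ⇒ Sqq ⇒ Gqq ⇒ Sqqq ⇒ qqqq

S ⇒ G   [S ::= G]
G ⇒ Sq   [G ::= S q]
Sq ⇒ Gq   [S ::= G]
Gq ⇒ Sqq   [G ::= S q]
Sqq ⇒ Gqq   [S ::= G]
Gqq ⇒ Sqqq   [G ::= S q]
Sqqq ⇒ qqqq   [S ::= q]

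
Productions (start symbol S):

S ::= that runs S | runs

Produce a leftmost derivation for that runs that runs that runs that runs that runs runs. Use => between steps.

S => that runs S   [S ::= that runs S]
that runs S => that runs that runs S   [S ::= that runs S]
that runs that runs S => that runs that runs that runs S   [S ::= that runs S]
that runs that runs that runs S => that runs that runs that runs that runs S   [S ::= that runs S]
that runs that runs that runs that runs S => that runs that runs that runs that runs that runs S   [S ::= that runs S]
that runs that runs that runs that runs that runs S => that runs that runs that runs that runs that runs runs   [S ::= runs]

S => that runs S => that runs that runs S => that runs that runs that runs S => that runs that runs that runs that runs S => that runs that runs that runs that runs that runs S => that runs that runs that runs that runs that runs runs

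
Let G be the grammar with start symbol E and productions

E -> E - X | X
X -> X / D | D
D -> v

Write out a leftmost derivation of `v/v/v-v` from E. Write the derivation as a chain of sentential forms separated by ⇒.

E⇒E-X⇒X-X⇒X/D-X⇒X/D/D-X⇒D/D/D-X⇒v/D/D-X⇒v/v/D-X⇒v/v/v-X⇒v/v/v-D⇒v/v/v-v

E ⇒ E-X   [E -> E - X]
E-X ⇒ X-X   [E -> X]
X-X ⇒ X/D-X   [X -> X / D]
X/D-X ⇒ X/D/D-X   [X -> X / D]
X/D/D-X ⇒ D/D/D-X   [X -> D]
D/D/D-X ⇒ v/D/D-X   [D -> v]
v/D/D-X ⇒ v/v/D-X   [D -> v]
v/v/D-X ⇒ v/v/v-X   [D -> v]
v/v/v-X ⇒ v/v/v-D   [X -> D]
v/v/v-D ⇒ v/v/v-v   [D -> v]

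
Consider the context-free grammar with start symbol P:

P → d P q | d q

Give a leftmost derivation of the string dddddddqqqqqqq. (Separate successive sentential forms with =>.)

P => dPq   [P → d P q]
dPq => ddPqq   [P → d P q]
ddPqq => dddPqqq   [P → d P q]
dddPqqq => ddddPqqqq   [P → d P q]
ddddPqqqq => dddddPqqqqq   [P → d P q]
dddddPqqqqq => ddddddPqqqqqq   [P → d P q]
ddddddPqqqqqq => dddddddqqqqqqq   [P → d q]

P => dPq => ddPqq => dddPqqq => ddddPqqqq => dddddPqqqqq => ddddddPqqqqqq => dddddddqqqqqqq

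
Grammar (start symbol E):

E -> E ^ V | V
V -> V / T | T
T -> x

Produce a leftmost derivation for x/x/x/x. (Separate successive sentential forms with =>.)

E => V   [E -> V]
V => V/T   [V -> V / T]
V/T => V/T/T   [V -> V / T]
V/T/T => V/T/T/T   [V -> V / T]
V/T/T/T => T/T/T/T   [V -> T]
T/T/T/T => x/T/T/T   [T -> x]
x/T/T/T => x/x/T/T   [T -> x]
x/x/T/T => x/x/x/T   [T -> x]
x/x/x/T => x/x/x/x   [T -> x]

E => V => V/T => V/T/T => V/T/T/T => T/T/T/T => x/T/T/T => x/x/T/T => x/x/x/T => x/x/x/x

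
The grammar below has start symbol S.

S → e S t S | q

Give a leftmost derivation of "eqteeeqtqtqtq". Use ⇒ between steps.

S ⇒ eStS ⇒ eqtS ⇒ eqteStS ⇒ eqteeStStS ⇒ eqteeeStStStS ⇒ eqteeeqtStStS ⇒ eqteeeqtqtStS ⇒ eqteeeqtqtqtS ⇒ eqteeeqtqtqtq

S ⇒ eStS   [S → e S t S]
eStS ⇒ eqtS   [S → q]
eqtS ⇒ eqteStS   [S → e S t S]
eqteStS ⇒ eqteeStStS   [S → e S t S]
eqteeStStS ⇒ eqteeeStStStS   [S → e S t S]
eqteeeStStStS ⇒ eqteeeqtStStS   [S → q]
eqteeeqtStStS ⇒ eqteeeqtqtStS   [S → q]
eqteeeqtqtStS ⇒ eqteeeqtqtqtS   [S → q]
eqteeeqtqtqtS ⇒ eqteeeqtqtqtq   [S → q]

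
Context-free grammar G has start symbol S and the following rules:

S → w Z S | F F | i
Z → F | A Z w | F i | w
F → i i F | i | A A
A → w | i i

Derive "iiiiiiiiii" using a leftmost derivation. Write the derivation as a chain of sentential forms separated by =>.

S => FF   [S → F F]
FF => iiFF   [F → i i F]
iiFF => iiAAF   [F → A A]
iiAAF => iiiiAF   [A → i i]
iiiiAF => iiiiiiF   [A → i i]
iiiiiiF => iiiiiiAA   [F → A A]
iiiiiiAA => iiiiiiiiA   [A → i i]
iiiiiiiiA => iiiiiiiiii   [A → i i]

S => FF => iiFF => iiAAF => iiiiAF => iiiiiiF => iiiiiiAA => iiiiiiiiA => iiiiiiiiii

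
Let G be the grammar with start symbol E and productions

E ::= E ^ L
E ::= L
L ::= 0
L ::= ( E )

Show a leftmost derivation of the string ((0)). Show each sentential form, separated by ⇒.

E⇒L⇒(E)⇒(L)⇒((E))⇒((L))⇒((0))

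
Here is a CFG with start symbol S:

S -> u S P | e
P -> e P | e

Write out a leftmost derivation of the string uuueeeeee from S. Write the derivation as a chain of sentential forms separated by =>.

S=>uSP=>uuSPP=>uuuSPPP=>uuuePPP=>uuueePPP=>uuueeePPP=>uuueeeePP=>uuueeeeeP=>uuueeeeee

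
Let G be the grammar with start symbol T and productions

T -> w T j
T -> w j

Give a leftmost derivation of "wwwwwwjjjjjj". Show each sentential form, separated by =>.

T => wTj => wwTjj => wwwTjjj => wwwwTjjjj => wwwwwTjjjjj => wwwwwwjjjjjj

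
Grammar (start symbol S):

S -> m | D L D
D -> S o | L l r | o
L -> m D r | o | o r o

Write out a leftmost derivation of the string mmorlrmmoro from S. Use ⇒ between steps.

S ⇒ DLD   [S -> D L D]
DLD ⇒ LlrLD   [D -> L l r]
LlrLD ⇒ mDrlrLD   [L -> m D r]
mDrlrLD ⇒ mSorlrLD   [D -> S o]
mSorlrLD ⇒ mmorlrLD   [S -> m]
mmorlrLD ⇒ mmorlrmDrD   [L -> m D r]
mmorlrmDrD ⇒ mmorlrmSorD   [D -> S o]
mmorlrmSorD ⇒ mmorlrmmorD   [S -> m]
mmorlrmmorD ⇒ mmorlrmmoro   [D -> o]

S⇒DLD⇒LlrLD⇒mDrlrLD⇒mSorlrLD⇒mmorlrLD⇒mmorlrmDrD⇒mmorlrmSorD⇒mmorlrmmorD⇒mmorlrmmoro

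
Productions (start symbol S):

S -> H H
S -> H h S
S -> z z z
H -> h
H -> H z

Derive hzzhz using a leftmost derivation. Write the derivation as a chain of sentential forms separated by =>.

S => HH => HzH => HzzH => hzzH => hzzHz => hzzhz

S => HH   [S -> H H]
HH => HzH   [H -> H z]
HzH => HzzH   [H -> H z]
HzzH => hzzH   [H -> h]
hzzH => hzzHz   [H -> H z]
hzzHz => hzzhz   [H -> h]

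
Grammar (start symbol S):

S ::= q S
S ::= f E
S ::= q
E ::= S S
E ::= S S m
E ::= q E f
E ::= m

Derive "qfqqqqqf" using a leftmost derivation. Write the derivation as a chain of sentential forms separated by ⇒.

S ⇒ qS ⇒ qfE ⇒ qfqEf ⇒ qfqSSf ⇒ qfqqSSf ⇒ qfqqqSf ⇒ qfqqqqSf ⇒ qfqqqqqf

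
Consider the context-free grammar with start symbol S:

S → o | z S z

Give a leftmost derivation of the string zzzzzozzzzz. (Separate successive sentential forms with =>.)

S => zSz => zzSzz => zzzSzzz => zzzzSzzzz => zzzzzSzzzzz => zzzzzozzzzz

S => zSz   [S → z S z]
zSz => zzSzz   [S → z S z]
zzSzz => zzzSzzz   [S → z S z]
zzzSzzz => zzzzSzzzz   [S → z S z]
zzzzSzzzz => zzzzzSzzzzz   [S → z S z]
zzzzzSzzzzz => zzzzzozzzzz   [S → o]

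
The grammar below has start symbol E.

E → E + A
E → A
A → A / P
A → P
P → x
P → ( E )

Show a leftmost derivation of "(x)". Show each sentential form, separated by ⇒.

E ⇒ A ⇒ P ⇒ (E) ⇒ (A) ⇒ (P) ⇒ (x)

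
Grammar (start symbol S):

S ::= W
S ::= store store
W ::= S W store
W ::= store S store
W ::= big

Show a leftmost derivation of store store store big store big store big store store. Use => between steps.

S => W   [S ::= W]
W => S W store   [W ::= S W store]
S W store => store store W store   [S ::= store store]
store store W store => store store S W store store   [W ::= S W store]
store store S W store store => store store W W store store   [S ::= W]
store store W W store store => store store S W store W store store   [W ::= S W store]
store store S W store W store store => store store W W store W store store   [S ::= W]
store store W W store W store store => store store store S store W store W store store   [W ::= store S store]
store store store S store W store W store store => store store store W store W store W store store   [S ::= W]
store store store W store W store W store store => store store store big store W store W store store   [W ::= big]
store store store big store W store W store store => store store store big store big store W store store   [W ::= big]
store store store big store big store W store store => store store store big store big store big store store   [W ::= big]

S => W => S W store => store store W store => store store S W store store => store store W W store store => store store S W store W store store => store store W W store W store store => store store store S store W store W store store => store store store W store W store W store store => store store store big store W store W store store => store store store big store big store W store store => store store store big store big store big store store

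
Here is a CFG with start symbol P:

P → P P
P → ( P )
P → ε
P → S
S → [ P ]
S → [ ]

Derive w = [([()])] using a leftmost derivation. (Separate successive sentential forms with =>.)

P => S => [P] => [(P)] => [(S)] => [([P])] => [([(P)])] => [([()])]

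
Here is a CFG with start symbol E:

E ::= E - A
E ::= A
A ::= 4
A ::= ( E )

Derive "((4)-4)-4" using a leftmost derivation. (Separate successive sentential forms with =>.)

E => E-A => A-A => (E)-A => (E-A)-A => (A-A)-A => ((E)-A)-A => ((A)-A)-A => ((4)-A)-A => ((4)-4)-A => ((4)-4)-4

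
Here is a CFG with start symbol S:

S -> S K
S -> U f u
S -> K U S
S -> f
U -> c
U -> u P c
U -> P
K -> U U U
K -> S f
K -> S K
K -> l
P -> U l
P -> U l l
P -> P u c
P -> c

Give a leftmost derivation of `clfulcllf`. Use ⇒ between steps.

S ⇒ KUS   [S -> K U S]
KUS ⇒ SKUS   [K -> S K]
SKUS ⇒ UfuKUS   [S -> U f u]
UfuKUS ⇒ PfuKUS   [U -> P]
PfuKUS ⇒ UlfuKUS   [P -> U l]
UlfuKUS ⇒ PlfuKUS   [U -> P]
PlfuKUS ⇒ clfuKUS   [P -> c]
clfuKUS ⇒ clfulUS   [K -> l]
clfulUS ⇒ clfulPS   [U -> P]
clfulPS ⇒ clfulUllS   [P -> U l l]
clfulUllS ⇒ clfulcllS   [U -> c]
clfulcllS ⇒ clfulcllf   [S -> f]

S⇒KUS⇒SKUS⇒UfuKUS⇒PfuKUS⇒UlfuKUS⇒PlfuKUS⇒clfuKUS⇒clfulUS⇒clfulPS⇒clfulUllS⇒clfulcllS⇒clfulcllf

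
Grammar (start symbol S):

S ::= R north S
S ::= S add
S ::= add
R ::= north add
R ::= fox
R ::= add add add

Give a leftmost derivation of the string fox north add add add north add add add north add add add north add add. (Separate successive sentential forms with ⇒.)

S ⇒ R north S   [S ::= R north S]
R north S ⇒ fox north S   [R ::= fox]
fox north S ⇒ fox north R north S   [S ::= R north S]
fox north R north S ⇒ fox north add add add north S   [R ::= add add add]
fox north add add add north S ⇒ fox north add add add north S add   [S ::= S add]
fox north add add add north S add ⇒ fox north add add add north R north S add   [S ::= R north S]
fox north add add add north R north S add ⇒ fox north add add add north add add add north S add   [R ::= add add add]
fox north add add add north add add add north S add ⇒ fox north add add add north add add add north R north S add   [S ::= R north S]
fox north add add add north add add add north R north S add ⇒ fox north add add add north add add add north add add add north S add   [R ::= add add add]
fox north add add add north add add add north add add add north S add ⇒ fox north add add add north add add add north add add add north add add   [S ::= add]

S ⇒ R north S ⇒ fox north S ⇒ fox north R north S ⇒ fox north add add add north S ⇒ fox north add add add north S add ⇒ fox north add add add north R north S add ⇒ fox north add add add north add add add north S add ⇒ fox north add add add north add add add north R north S add ⇒ fox north add add add north add add add north add add add north S add ⇒ fox north add add add north add add add north add add add north add add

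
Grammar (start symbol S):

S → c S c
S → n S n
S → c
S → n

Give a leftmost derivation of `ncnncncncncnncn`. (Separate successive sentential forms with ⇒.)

S ⇒ nSn ⇒ ncScn ⇒ ncnSncn ⇒ ncnnSnncn ⇒ ncnncScnncn ⇒ ncnncnSncnncn ⇒ ncnncncScncnncn ⇒ ncnncncncncnncn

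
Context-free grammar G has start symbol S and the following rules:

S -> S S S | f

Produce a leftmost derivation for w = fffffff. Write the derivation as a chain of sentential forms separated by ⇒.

S ⇒ SSS ⇒ fSS ⇒ fSSSS ⇒ ffSSS ⇒ ffSSSSS ⇒ fffSSSS ⇒ ffffSSS ⇒ fffffSS ⇒ ffffffS ⇒ fffffff

S ⇒ SSS   [S -> S S S]
SSS ⇒ fSS   [S -> f]
fSS ⇒ fSSSS   [S -> S S S]
fSSSS ⇒ ffSSS   [S -> f]
ffSSS ⇒ ffSSSSS   [S -> S S S]
ffSSSSS ⇒ fffSSSS   [S -> f]
fffSSSS ⇒ ffffSSS   [S -> f]
ffffSSS ⇒ fffffSS   [S -> f]
fffffSS ⇒ ffffffS   [S -> f]
ffffffS ⇒ fffffff   [S -> f]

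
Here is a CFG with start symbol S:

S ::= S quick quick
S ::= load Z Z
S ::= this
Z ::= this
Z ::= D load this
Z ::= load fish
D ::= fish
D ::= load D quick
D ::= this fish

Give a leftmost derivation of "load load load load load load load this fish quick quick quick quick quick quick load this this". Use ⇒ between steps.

S ⇒ load Z Z ⇒ load D load this Z ⇒ load load D quick load this Z ⇒ load load load D quick quick load this Z ⇒ load load load load D quick quick quick load this Z ⇒ load load load load load D quick quick quick quick load this Z ⇒ load load load load load load D quick quick quick quick quick load this Z ⇒ load load load load load load load D quick quick quick quick quick quick load this Z ⇒ load load load load load load load this fish quick quick quick quick quick quick load this Z ⇒ load load load load load load load this fish quick quick quick quick quick quick load this this

S ⇒ load Z Z   [S ::= load Z Z]
load Z Z ⇒ load D load this Z   [Z ::= D load this]
load D load this Z ⇒ load load D quick load this Z   [D ::= load D quick]
load load D quick load this Z ⇒ load load load D quick quick load this Z   [D ::= load D quick]
load load load D quick quick load this Z ⇒ load load load load D quick quick quick load this Z   [D ::= load D quick]
load load load load D quick quick quick load this Z ⇒ load load load load load D quick quick quick quick load this Z   [D ::= load D quick]
load load load load load D quick quick quick quick load this Z ⇒ load load load load load load D quick quick quick quick quick load this Z   [D ::= load D quick]
load load load load load load D quick quick quick quick quick load this Z ⇒ load load load load load load load D quick quick quick quick quick quick load this Z   [D ::= load D quick]
load load load load load load load D quick quick quick quick quick quick load this Z ⇒ load load load load load load load this fish quick quick quick quick quick quick load this Z   [D ::= this fish]
load load load load load load load this fish quick quick quick quick quick quick load this Z ⇒ load load load load load load load this fish quick quick quick quick quick quick load this this   [Z ::= this]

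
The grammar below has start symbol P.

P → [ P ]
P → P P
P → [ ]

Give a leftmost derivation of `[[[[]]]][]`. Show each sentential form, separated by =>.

P => PP   [P → P P]
PP => [P]P   [P → [ P ]]
[P]P => [[P]]P   [P → [ P ]]
[[P]]P => [[[P]]]P   [P → [ P ]]
[[[P]]]P => [[[[]]]]P   [P → [ ]]
[[[[]]]]P => [[[[]]]][]   [P → [ ]]

P=>PP=>[P]P=>[[P]]P=>[[[P]]]P=>[[[[]]]]P=>[[[[]]]][]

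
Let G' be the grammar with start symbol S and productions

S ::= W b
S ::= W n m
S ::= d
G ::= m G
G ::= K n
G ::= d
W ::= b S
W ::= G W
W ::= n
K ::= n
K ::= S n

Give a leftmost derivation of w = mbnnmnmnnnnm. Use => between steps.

S=>Wnm=>GWnm=>mGWnm=>mKnWnm=>mSnnWnm=>mWnmnnWnm=>mbSnmnnWnm=>mbWnmnmnnWnm=>mbnnmnmnnWnm=>mbnnmnmnnnnm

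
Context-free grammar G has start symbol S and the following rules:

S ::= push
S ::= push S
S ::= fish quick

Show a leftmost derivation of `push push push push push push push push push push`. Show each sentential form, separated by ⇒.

S ⇒ push S ⇒ push push S ⇒ push push push S ⇒ push push push push S ⇒ push push push push push S ⇒ push push push push push push S ⇒ push push push push push push push S ⇒ push push push push push push push push S ⇒ push push push push push push push push push S ⇒ push push push push push push push push push push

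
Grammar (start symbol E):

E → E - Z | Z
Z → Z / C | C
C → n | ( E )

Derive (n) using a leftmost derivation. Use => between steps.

E => Z => C => (E) => (Z) => (C) => (n)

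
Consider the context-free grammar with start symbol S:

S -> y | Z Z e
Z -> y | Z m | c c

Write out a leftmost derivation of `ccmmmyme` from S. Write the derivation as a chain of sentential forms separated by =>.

S => ZZe   [S -> Z Z e]
ZZe => ZmZe   [Z -> Z m]
ZmZe => ZmmZe   [Z -> Z m]
ZmmZe => ZmmmZe   [Z -> Z m]
ZmmmZe => ccmmmZe   [Z -> c c]
ccmmmZe => ccmmmZme   [Z -> Z m]
ccmmmZme => ccmmmyme   [Z -> y]

S => ZZe => ZmZe => ZmmZe => ZmmmZe => ccmmmZe => ccmmmZme => ccmmmyme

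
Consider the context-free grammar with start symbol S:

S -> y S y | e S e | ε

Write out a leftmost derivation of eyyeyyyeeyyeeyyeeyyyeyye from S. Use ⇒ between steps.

S⇒eSe⇒eySye⇒eyySyye⇒eyyeSeyye⇒eyyeySyeyye⇒eyyeyySyyeyye⇒eyyeyyySyyyeyye⇒eyyeyyyeSeyyyeyye⇒eyyeyyyeeSeeyyyeyye⇒eyyeyyyeeySyeeyyyeyye⇒eyyeyyyeeyySyyeeyyyeyye⇒eyyeyyyeeyyeSeyyeeyyyeyye⇒eyyeyyyeeyyeeyyeeyyyeyye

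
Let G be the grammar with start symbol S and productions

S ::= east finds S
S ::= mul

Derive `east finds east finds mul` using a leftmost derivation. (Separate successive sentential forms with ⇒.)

S ⇒ east finds S ⇒ east finds east finds S ⇒ east finds east finds mul

S ⇒ east finds S   [S ::= east finds S]
east finds S ⇒ east finds east finds S   [S ::= east finds S]
east finds east finds S ⇒ east finds east finds mul   [S ::= mul]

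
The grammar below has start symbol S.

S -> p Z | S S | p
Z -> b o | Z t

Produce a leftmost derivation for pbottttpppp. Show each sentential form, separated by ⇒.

S ⇒ SS   [S -> S S]
SS ⇒ SSS   [S -> S S]
SSS ⇒ SSSS   [S -> S S]
SSSS ⇒ SSSSS   [S -> S S]
SSSSS ⇒ pZSSSS   [S -> p Z]
pZSSSS ⇒ pZtSSSS   [Z -> Z t]
pZtSSSS ⇒ pZttSSSS   [Z -> Z t]
pZttSSSS ⇒ pZtttSSSS   [Z -> Z t]
pZtttSSSS ⇒ pZttttSSSS   [Z -> Z t]
pZttttSSSS ⇒ pbottttSSSS   [Z -> b o]
pbottttSSSS ⇒ pbottttpSSS   [S -> p]
pbottttpSSS ⇒ pbottttppSS   [S -> p]
pbottttppSS ⇒ pbottttpppS   [S -> p]
pbottttpppS ⇒ pbottttpppp   [S -> p]

S⇒SS⇒SSS⇒SSSS⇒SSSSS⇒pZSSSS⇒pZtSSSS⇒pZttSSSS⇒pZtttSSSS⇒pZttttSSSS⇒pbottttSSSS⇒pbottttpSSS⇒pbottttppSS⇒pbottttpppS⇒pbottttpppp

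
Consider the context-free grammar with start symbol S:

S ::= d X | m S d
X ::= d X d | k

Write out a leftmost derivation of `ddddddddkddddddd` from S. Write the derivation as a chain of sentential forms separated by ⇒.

S⇒dX⇒ddXd⇒dddXdd⇒ddddXddd⇒dddddXdddd⇒ddddddXddddd⇒dddddddXdddddd⇒ddddddddXddddddd⇒ddddddddkddddddd

S ⇒ dX   [S ::= d X]
dX ⇒ ddXd   [X ::= d X d]
ddXd ⇒ dddXdd   [X ::= d X d]
dddXdd ⇒ ddddXddd   [X ::= d X d]
ddddXddd ⇒ dddddXdddd   [X ::= d X d]
dddddXdddd ⇒ ddddddXddddd   [X ::= d X d]
ddddddXddddd ⇒ dddddddXdddddd   [X ::= d X d]
dddddddXdddddd ⇒ ddddddddXddddddd   [X ::= d X d]
ddddddddXddddddd ⇒ ddddddddkddddddd   [X ::= k]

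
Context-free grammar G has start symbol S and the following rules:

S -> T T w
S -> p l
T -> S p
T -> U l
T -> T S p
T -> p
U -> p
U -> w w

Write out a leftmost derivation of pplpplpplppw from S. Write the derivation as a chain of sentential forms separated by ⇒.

S ⇒ TTw   [S -> T T w]
TTw ⇒ TSpTw   [T -> T S p]
TSpTw ⇒ TSpSpTw   [T -> T S p]
TSpSpTw ⇒ TSpSpSpTw   [T -> T S p]
TSpSpSpTw ⇒ pSpSpSpTw   [T -> p]
pSpSpSpTw ⇒ pplpSpSpTw   [S -> p l]
pplpSpSpTw ⇒ pplpplpSpTw   [S -> p l]
pplpplpSpTw ⇒ pplpplpplpTw   [S -> p l]
pplpplpplpTw ⇒ pplpplpplppw   [T -> p]

S ⇒ TTw ⇒ TSpTw ⇒ TSpSpTw ⇒ TSpSpSpTw ⇒ pSpSpSpTw ⇒ pplpSpSpTw ⇒ pplpplpSpTw ⇒ pplpplpplpTw ⇒ pplpplpplppw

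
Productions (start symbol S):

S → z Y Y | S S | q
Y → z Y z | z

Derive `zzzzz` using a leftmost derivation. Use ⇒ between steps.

S⇒zYY⇒zzY⇒zzzYz⇒zzzzz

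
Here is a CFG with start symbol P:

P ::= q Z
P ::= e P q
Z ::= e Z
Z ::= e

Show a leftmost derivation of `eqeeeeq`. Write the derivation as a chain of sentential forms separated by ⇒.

P ⇒ ePq   [P ::= e P q]
ePq ⇒ eqZq   [P ::= q Z]
eqZq ⇒ eqeZq   [Z ::= e Z]
eqeZq ⇒ eqeeZq   [Z ::= e Z]
eqeeZq ⇒ eqeeeZq   [Z ::= e Z]
eqeeeZq ⇒ eqeeeeq   [Z ::= e]

P ⇒ ePq ⇒ eqZq ⇒ eqeZq ⇒ eqeeZq ⇒ eqeeeZq ⇒ eqeeeeq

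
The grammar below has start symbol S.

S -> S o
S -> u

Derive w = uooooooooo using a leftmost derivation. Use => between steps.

S => So   [S -> S o]
So => Soo   [S -> S o]
Soo => Sooo   [S -> S o]
Sooo => Soooo   [S -> S o]
Soooo => Sooooo   [S -> S o]
Sooooo => Soooooo   [S -> S o]
Soooooo => Sooooooo   [S -> S o]
Sooooooo => Soooooooo   [S -> S o]
Soooooooo => Sooooooooo   [S -> S o]
Sooooooooo => uooooooooo   [S -> u]

S => So => Soo => Sooo => Soooo => Sooooo => Soooooo => Sooooooo => Soooooooo => Sooooooooo => uooooooooo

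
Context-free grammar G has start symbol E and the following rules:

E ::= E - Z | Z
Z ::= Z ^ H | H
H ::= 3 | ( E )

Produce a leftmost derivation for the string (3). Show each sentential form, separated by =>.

E => Z => H => (E) => (Z) => (H) => (3)

E => Z   [E ::= Z]
Z => H   [Z ::= H]
H => (E)   [H ::= ( E )]
(E) => (Z)   [E ::= Z]
(Z) => (H)   [Z ::= H]
(H) => (3)   [H ::= 3]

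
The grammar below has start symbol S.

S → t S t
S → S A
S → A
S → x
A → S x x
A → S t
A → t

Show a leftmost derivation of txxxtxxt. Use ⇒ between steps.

S ⇒ tSt ⇒ tAt ⇒ tSxxt ⇒ tSAxxt ⇒ tAAxxt ⇒ tSxxAxxt ⇒ txxxAxxt ⇒ txxxtxxt

S ⇒ tSt   [S → t S t]
tSt ⇒ tAt   [S → A]
tAt ⇒ tSxxt   [A → S x x]
tSxxt ⇒ tSAxxt   [S → S A]
tSAxxt ⇒ tAAxxt   [S → A]
tAAxxt ⇒ tSxxAxxt   [A → S x x]
tSxxAxxt ⇒ txxxAxxt   [S → x]
txxxAxxt ⇒ txxxtxxt   [A → t]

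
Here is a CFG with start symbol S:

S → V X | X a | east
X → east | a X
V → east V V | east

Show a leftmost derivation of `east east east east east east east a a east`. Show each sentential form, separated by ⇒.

S ⇒ V X   [S → V X]
V X ⇒ east V V X   [V → east V V]
east V V X ⇒ east east V V V X   [V → east V V]
east east V V V X ⇒ east east east V V X   [V → east]
east east east V V X ⇒ east east east east V V V X   [V → east V V]
east east east east V V V X ⇒ east east east east east V V X   [V → east]
east east east east east V V X ⇒ east east east east east east V X   [V → east]
east east east east east east V X ⇒ east east east east east east east X   [V → east]
east east east east east east east X ⇒ east east east east east east east a X   [X → a X]
east east east east east east east a X ⇒ east east east east east east east a a X   [X → a X]
east east east east east east east a a X ⇒ east east east east east east east a a east   [X → east]

S ⇒ V X ⇒ east V V X ⇒ east east V V V X ⇒ east east east V V X ⇒ east east east east V V V X ⇒ east east east east east V V X ⇒ east east east east east east V X ⇒ east east east east east east east X ⇒ east east east east east east east a X ⇒ east east east east east east east a a X ⇒ east east east east east east east a a east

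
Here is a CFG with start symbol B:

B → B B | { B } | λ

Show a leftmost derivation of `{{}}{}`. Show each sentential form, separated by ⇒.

B⇒BB⇒BBB⇒{B}BB⇒{{B}}BB⇒{{}}BB⇒{{}}B⇒{{}}{B}⇒{{}}{}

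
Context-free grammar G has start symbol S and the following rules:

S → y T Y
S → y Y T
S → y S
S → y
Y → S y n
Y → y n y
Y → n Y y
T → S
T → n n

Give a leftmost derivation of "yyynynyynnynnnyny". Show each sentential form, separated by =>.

S => yTY   [S → y T Y]
yTY => ySY   [T → S]
ySY => yyYTY   [S → y Y T]
yyYTY => yySynTY   [Y → S y n]
yySynTY => yyyYTynTY   [S → y Y T]
yyyYTynTY => yyynYyTynTY   [Y → n Y y]
yyynYyTynTY => yyynynyyTynTY   [Y → y n y]
yyynynyyTynTY => yyynynyynnynTY   [T → n n]
yyynynyynnynTY => yyynynyynnynnnY   [T → n n]
yyynynyynnynnnY => yyynynyynnynnnyny   [Y → y n y]

S=>yTY=>ySY=>yyYTY=>yySynTY=>yyyYTynTY=>yyynYyTynTY=>yyynynyyTynTY=>yyynynyynnynTY=>yyynynyynnynnnY=>yyynynyynnynnnyny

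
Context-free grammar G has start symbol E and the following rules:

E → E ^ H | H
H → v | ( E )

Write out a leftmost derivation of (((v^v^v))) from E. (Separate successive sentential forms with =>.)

E => H   [E → H]
H => (E)   [H → ( E )]
(E) => (H)   [E → H]
(H) => ((E))   [H → ( E )]
((E)) => ((H))   [E → H]
((H)) => (((E)))   [H → ( E )]
(((E))) => (((E^H)))   [E → E ^ H]
(((E^H))) => (((E^H^H)))   [E → E ^ H]
(((E^H^H))) => (((H^H^H)))   [E → H]
(((H^H^H))) => (((v^H^H)))   [H → v]
(((v^H^H))) => (((v^v^H)))   [H → v]
(((v^v^H))) => (((v^v^v)))   [H → v]

E => H => (E) => (H) => ((E)) => ((H)) => (((E))) => (((E^H))) => (((E^H^H))) => (((H^H^H))) => (((v^H^H))) => (((v^v^H))) => (((v^v^v)))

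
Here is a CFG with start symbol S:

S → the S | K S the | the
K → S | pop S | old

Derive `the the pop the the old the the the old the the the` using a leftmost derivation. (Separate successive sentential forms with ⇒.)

S ⇒ the S   [S → the S]
the S ⇒ the the S   [S → the S]
the the S ⇒ the the K S the   [S → K S the]
the the K S the ⇒ the the pop S S the   [K → pop S]
the the pop S S the ⇒ the the pop the S S the   [S → the S]
the the pop the S S the ⇒ the the pop the K S the S the   [S → K S the]
the the pop the K S the S the ⇒ the the pop the S S the S the   [K → S]
the the pop the S S the S the ⇒ the the pop the the S the S the   [S → the]
the the pop the the S the S the ⇒ the the pop the the K S the the S the   [S → K S the]
the the pop the the K S the the S the ⇒ the the pop the the old S the the S the   [K → old]
the the pop the the old S the the S the ⇒ the the pop the the old the the the S the   [S → the]
the the pop the the old the the the S the ⇒ the the pop the the old the the the K S the the   [S → K S the]
the the pop the the old the the the K S the the ⇒ the the pop the the old the the the old S the the   [K → old]
the the pop the the old the the the old S the the ⇒ the the pop the the old the the the old the the the   [S → the]

S ⇒ the S ⇒ the the S ⇒ the the K S the ⇒ the the pop S S the ⇒ the the pop the S S the ⇒ the the pop the K S the S the ⇒ the the pop the S S the S the ⇒ the the pop the the S the S the ⇒ the the pop the the K S the the S the ⇒ the the pop the the old S the the S the ⇒ the the pop the the old the the the S the ⇒ the the pop the the old the the the K S the the ⇒ the the pop the the old the the the old S the the ⇒ the the pop the the old the the the old the the the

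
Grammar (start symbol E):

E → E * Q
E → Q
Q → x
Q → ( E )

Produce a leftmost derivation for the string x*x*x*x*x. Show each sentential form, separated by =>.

E => E*Q   [E → E * Q]
E*Q => E*Q*Q   [E → E * Q]
E*Q*Q => E*Q*Q*Q   [E → E * Q]
E*Q*Q*Q => E*Q*Q*Q*Q   [E → E * Q]
E*Q*Q*Q*Q => Q*Q*Q*Q*Q   [E → Q]
Q*Q*Q*Q*Q => x*Q*Q*Q*Q   [Q → x]
x*Q*Q*Q*Q => x*x*Q*Q*Q   [Q → x]
x*x*Q*Q*Q => x*x*x*Q*Q   [Q → x]
x*x*x*Q*Q => x*x*x*x*Q   [Q → x]
x*x*x*x*Q => x*x*x*x*x   [Q → x]

E=>E*Q=>E*Q*Q=>E*Q*Q*Q=>E*Q*Q*Q*Q=>Q*Q*Q*Q*Q=>x*Q*Q*Q*Q=>x*x*Q*Q*Q=>x*x*x*Q*Q=>x*x*x*x*Q=>x*x*x*x*x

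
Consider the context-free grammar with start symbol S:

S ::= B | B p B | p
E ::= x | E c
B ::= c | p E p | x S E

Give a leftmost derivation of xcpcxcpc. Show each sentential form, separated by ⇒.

S⇒BpB⇒xSEpB⇒xBpBEpB⇒xcpBEpB⇒xcpcEpB⇒xcpcEcpB⇒xcpcxcpB⇒xcpcxcpc

S ⇒ BpB   [S ::= B p B]
BpB ⇒ xSEpB   [B ::= x S E]
xSEpB ⇒ xBpBEpB   [S ::= B p B]
xBpBEpB ⇒ xcpBEpB   [B ::= c]
xcpBEpB ⇒ xcpcEpB   [B ::= c]
xcpcEpB ⇒ xcpcEcpB   [E ::= E c]
xcpcEcpB ⇒ xcpcxcpB   [E ::= x]
xcpcxcpB ⇒ xcpcxcpc   [B ::= c]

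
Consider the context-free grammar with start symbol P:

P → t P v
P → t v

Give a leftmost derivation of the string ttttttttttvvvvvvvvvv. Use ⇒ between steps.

P ⇒ tPv   [P → t P v]
tPv ⇒ ttPvv   [P → t P v]
ttPvv ⇒ tttPvvv   [P → t P v]
tttPvvv ⇒ ttttPvvvv   [P → t P v]
ttttPvvvv ⇒ tttttPvvvvv   [P → t P v]
tttttPvvvvv ⇒ ttttttPvvvvvv   [P → t P v]
ttttttPvvvvvv ⇒ tttttttPvvvvvvv   [P → t P v]
tttttttPvvvvvvv ⇒ ttttttttPvvvvvvvv   [P → t P v]
ttttttttPvvvvvvvv ⇒ tttttttttPvvvvvvvvv   [P → t P v]
tttttttttPvvvvvvvvv ⇒ ttttttttttvvvvvvvvvv   [P → t v]

P ⇒ tPv ⇒ ttPvv ⇒ tttPvvv ⇒ ttttPvvvv ⇒ tttttPvvvvv ⇒ ttttttPvvvvvv ⇒ tttttttPvvvvvvv ⇒ ttttttttPvvvvvvvv ⇒ tttttttttPvvvvvvvvv ⇒ ttttttttttvvvvvvvvvv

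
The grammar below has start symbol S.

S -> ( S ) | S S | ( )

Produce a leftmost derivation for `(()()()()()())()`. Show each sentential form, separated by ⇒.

S⇒SS⇒(S)S⇒(SS)S⇒(SSS)S⇒(()SS)S⇒(()SSS)S⇒(()SSSS)S⇒(()SSSSS)S⇒(()()SSSS)S⇒(()()()SSS)S⇒(()()()()SS)S⇒(()()()()()S)S⇒(()()()()()())S⇒(()()()()()())()

S ⇒ SS   [S -> S S]
SS ⇒ (S)S   [S -> ( S )]
(S)S ⇒ (SS)S   [S -> S S]
(SS)S ⇒ (SSS)S   [S -> S S]
(SSS)S ⇒ (()SS)S   [S -> ( )]
(()SS)S ⇒ (()SSS)S   [S -> S S]
(()SSS)S ⇒ (()SSSS)S   [S -> S S]
(()SSSS)S ⇒ (()SSSSS)S   [S -> S S]
(()SSSSS)S ⇒ (()()SSSS)S   [S -> ( )]
(()()SSSS)S ⇒ (()()()SSS)S   [S -> ( )]
(()()()SSS)S ⇒ (()()()()SS)S   [S -> ( )]
(()()()()SS)S ⇒ (()()()()()S)S   [S -> ( )]
(()()()()()S)S ⇒ (()()()()()())S   [S -> ( )]
(()()()()()())S ⇒ (()()()()()())()   [S -> ( )]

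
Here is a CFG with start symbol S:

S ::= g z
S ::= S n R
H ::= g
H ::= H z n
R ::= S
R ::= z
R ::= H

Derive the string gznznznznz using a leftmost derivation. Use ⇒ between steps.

S ⇒ SnR ⇒ SnRnR ⇒ SnRnRnR ⇒ SnRnRnRnR ⇒ gznRnRnRnR ⇒ gznznRnRnR ⇒ gznznznRnR ⇒ gznznznznR ⇒ gznznznznz

S ⇒ SnR   [S ::= S n R]
SnR ⇒ SnRnR   [S ::= S n R]
SnRnR ⇒ SnRnRnR   [S ::= S n R]
SnRnRnR ⇒ SnRnRnRnR   [S ::= S n R]
SnRnRnRnR ⇒ gznRnRnRnR   [S ::= g z]
gznRnRnRnR ⇒ gznznRnRnR   [R ::= z]
gznznRnRnR ⇒ gznznznRnR   [R ::= z]
gznznznRnR ⇒ gznznznznR   [R ::= z]
gznznznznR ⇒ gznznznznz   [R ::= z]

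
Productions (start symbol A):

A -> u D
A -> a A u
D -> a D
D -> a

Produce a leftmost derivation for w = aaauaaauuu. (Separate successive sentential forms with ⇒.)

A ⇒ aAu   [A -> a A u]
aAu ⇒ aaAuu   [A -> a A u]
aaAuu ⇒ aaaAuuu   [A -> a A u]
aaaAuuu ⇒ aaauDuuu   [A -> u D]
aaauDuuu ⇒ aaauaDuuu   [D -> a D]
aaauaDuuu ⇒ aaauaaDuuu   [D -> a D]
aaauaaDuuu ⇒ aaauaaauuu   [D -> a]

A ⇒ aAu ⇒ aaAuu ⇒ aaaAuuu ⇒ aaauDuuu ⇒ aaauaDuuu ⇒ aaauaaDuuu ⇒ aaauaaauuu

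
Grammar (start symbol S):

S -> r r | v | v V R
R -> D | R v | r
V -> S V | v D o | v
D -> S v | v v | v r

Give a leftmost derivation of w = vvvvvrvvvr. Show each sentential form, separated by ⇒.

S ⇒ vVR   [S -> v V R]
vVR ⇒ vSVR   [V -> S V]
vSVR ⇒ vvVRVR   [S -> v V R]
vvVRVR ⇒ vvvRVR   [V -> v]
vvvRVR ⇒ vvvRvVR   [R -> R v]
vvvRvVR ⇒ vvvDvVR   [R -> D]
vvvDvVR ⇒ vvvSvvVR   [D -> S v]
vvvSvvVR ⇒ vvvvVRvvVR   [S -> v V R]
vvvvVRvvVR ⇒ vvvvvRvvVR   [V -> v]
vvvvvRvvVR ⇒ vvvvvrvvVR   [R -> r]
vvvvvrvvVR ⇒ vvvvvrvvvR   [V -> v]
vvvvvrvvvR ⇒ vvvvvrvvvr   [R -> r]

S ⇒ vVR ⇒ vSVR ⇒ vvVRVR ⇒ vvvRVR ⇒ vvvRvVR ⇒ vvvDvVR ⇒ vvvSvvVR ⇒ vvvvVRvvVR ⇒ vvvvvRvvVR ⇒ vvvvvrvvVR ⇒ vvvvvrvvvR ⇒ vvvvvrvvvr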